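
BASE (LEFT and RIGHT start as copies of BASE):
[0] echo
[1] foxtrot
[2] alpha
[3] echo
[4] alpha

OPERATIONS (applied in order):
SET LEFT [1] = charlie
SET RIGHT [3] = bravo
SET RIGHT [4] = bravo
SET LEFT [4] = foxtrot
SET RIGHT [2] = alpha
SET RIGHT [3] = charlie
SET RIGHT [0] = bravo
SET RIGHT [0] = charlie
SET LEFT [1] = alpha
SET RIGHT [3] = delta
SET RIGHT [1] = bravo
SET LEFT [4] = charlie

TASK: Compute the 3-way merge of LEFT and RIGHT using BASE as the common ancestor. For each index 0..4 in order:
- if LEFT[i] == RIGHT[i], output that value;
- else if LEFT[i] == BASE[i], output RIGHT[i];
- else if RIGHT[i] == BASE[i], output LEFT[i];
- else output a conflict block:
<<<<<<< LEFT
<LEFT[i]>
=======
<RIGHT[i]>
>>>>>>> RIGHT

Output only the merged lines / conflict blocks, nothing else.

Final LEFT:  [echo, alpha, alpha, echo, charlie]
Final RIGHT: [charlie, bravo, alpha, delta, bravo]
i=0: L=echo=BASE, R=charlie -> take RIGHT -> charlie
i=1: BASE=foxtrot L=alpha R=bravo all differ -> CONFLICT
i=2: L=alpha R=alpha -> agree -> alpha
i=3: L=echo=BASE, R=delta -> take RIGHT -> delta
i=4: BASE=alpha L=charlie R=bravo all differ -> CONFLICT

Answer: charlie
<<<<<<< LEFT
alpha
=======
bravo
>>>>>>> RIGHT
alpha
delta
<<<<<<< LEFT
charlie
=======
bravo
>>>>>>> RIGHT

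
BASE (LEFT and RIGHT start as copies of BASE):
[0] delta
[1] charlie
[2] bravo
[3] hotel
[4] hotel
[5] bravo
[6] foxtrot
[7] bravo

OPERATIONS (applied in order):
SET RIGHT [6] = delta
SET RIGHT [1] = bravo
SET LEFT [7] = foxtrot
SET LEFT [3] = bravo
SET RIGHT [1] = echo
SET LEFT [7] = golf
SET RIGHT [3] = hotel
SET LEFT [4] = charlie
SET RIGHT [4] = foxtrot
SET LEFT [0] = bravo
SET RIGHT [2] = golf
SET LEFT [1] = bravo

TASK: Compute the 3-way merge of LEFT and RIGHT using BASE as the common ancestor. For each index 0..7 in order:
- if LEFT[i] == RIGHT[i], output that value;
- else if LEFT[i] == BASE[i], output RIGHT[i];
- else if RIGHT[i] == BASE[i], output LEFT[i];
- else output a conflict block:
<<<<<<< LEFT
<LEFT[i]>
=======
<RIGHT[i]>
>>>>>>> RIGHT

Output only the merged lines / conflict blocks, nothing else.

Answer: bravo
<<<<<<< LEFT
bravo
=======
echo
>>>>>>> RIGHT
golf
bravo
<<<<<<< LEFT
charlie
=======
foxtrot
>>>>>>> RIGHT
bravo
delta
golf

Derivation:
Final LEFT:  [bravo, bravo, bravo, bravo, charlie, bravo, foxtrot, golf]
Final RIGHT: [delta, echo, golf, hotel, foxtrot, bravo, delta, bravo]
i=0: L=bravo, R=delta=BASE -> take LEFT -> bravo
i=1: BASE=charlie L=bravo R=echo all differ -> CONFLICT
i=2: L=bravo=BASE, R=golf -> take RIGHT -> golf
i=3: L=bravo, R=hotel=BASE -> take LEFT -> bravo
i=4: BASE=hotel L=charlie R=foxtrot all differ -> CONFLICT
i=5: L=bravo R=bravo -> agree -> bravo
i=6: L=foxtrot=BASE, R=delta -> take RIGHT -> delta
i=7: L=golf, R=bravo=BASE -> take LEFT -> golf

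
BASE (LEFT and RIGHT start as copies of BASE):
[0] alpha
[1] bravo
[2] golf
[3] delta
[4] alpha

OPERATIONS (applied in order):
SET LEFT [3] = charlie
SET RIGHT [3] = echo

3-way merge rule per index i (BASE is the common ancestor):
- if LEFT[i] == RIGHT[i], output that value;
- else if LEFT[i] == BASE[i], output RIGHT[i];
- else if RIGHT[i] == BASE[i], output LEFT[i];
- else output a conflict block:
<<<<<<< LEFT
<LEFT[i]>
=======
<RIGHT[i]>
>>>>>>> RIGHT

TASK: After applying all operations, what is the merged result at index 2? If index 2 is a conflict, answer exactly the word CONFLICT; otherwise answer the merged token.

Answer: golf

Derivation:
Final LEFT:  [alpha, bravo, golf, charlie, alpha]
Final RIGHT: [alpha, bravo, golf, echo, alpha]
i=0: L=alpha R=alpha -> agree -> alpha
i=1: L=bravo R=bravo -> agree -> bravo
i=2: L=golf R=golf -> agree -> golf
i=3: BASE=delta L=charlie R=echo all differ -> CONFLICT
i=4: L=alpha R=alpha -> agree -> alpha
Index 2 -> golf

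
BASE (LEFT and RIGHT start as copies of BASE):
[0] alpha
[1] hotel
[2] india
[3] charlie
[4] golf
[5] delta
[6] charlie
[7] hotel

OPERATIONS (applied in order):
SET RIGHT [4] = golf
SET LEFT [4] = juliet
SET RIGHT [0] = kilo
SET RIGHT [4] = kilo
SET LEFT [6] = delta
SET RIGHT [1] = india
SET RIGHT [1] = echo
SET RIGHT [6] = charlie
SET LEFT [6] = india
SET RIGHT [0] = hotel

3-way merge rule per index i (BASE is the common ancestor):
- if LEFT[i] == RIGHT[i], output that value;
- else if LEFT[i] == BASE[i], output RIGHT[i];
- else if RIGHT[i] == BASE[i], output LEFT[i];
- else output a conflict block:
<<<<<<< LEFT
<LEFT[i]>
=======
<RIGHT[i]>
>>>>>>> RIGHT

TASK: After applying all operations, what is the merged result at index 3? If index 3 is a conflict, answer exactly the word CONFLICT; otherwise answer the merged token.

Final LEFT:  [alpha, hotel, india, charlie, juliet, delta, india, hotel]
Final RIGHT: [hotel, echo, india, charlie, kilo, delta, charlie, hotel]
i=0: L=alpha=BASE, R=hotel -> take RIGHT -> hotel
i=1: L=hotel=BASE, R=echo -> take RIGHT -> echo
i=2: L=india R=india -> agree -> india
i=3: L=charlie R=charlie -> agree -> charlie
i=4: BASE=golf L=juliet R=kilo all differ -> CONFLICT
i=5: L=delta R=delta -> agree -> delta
i=6: L=india, R=charlie=BASE -> take LEFT -> india
i=7: L=hotel R=hotel -> agree -> hotel
Index 3 -> charlie

Answer: charlie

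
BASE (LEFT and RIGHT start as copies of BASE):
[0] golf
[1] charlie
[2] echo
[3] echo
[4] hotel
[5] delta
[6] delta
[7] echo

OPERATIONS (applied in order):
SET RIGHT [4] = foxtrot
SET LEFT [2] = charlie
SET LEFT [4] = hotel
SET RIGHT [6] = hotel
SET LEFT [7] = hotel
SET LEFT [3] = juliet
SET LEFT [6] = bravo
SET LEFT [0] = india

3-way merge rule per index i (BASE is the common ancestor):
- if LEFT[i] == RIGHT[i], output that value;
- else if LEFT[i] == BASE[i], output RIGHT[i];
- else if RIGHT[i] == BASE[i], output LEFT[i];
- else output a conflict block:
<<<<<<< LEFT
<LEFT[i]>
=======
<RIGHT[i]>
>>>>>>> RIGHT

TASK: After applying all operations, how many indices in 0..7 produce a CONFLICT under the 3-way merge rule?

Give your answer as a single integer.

Answer: 1

Derivation:
Final LEFT:  [india, charlie, charlie, juliet, hotel, delta, bravo, hotel]
Final RIGHT: [golf, charlie, echo, echo, foxtrot, delta, hotel, echo]
i=0: L=india, R=golf=BASE -> take LEFT -> india
i=1: L=charlie R=charlie -> agree -> charlie
i=2: L=charlie, R=echo=BASE -> take LEFT -> charlie
i=3: L=juliet, R=echo=BASE -> take LEFT -> juliet
i=4: L=hotel=BASE, R=foxtrot -> take RIGHT -> foxtrot
i=5: L=delta R=delta -> agree -> delta
i=6: BASE=delta L=bravo R=hotel all differ -> CONFLICT
i=7: L=hotel, R=echo=BASE -> take LEFT -> hotel
Conflict count: 1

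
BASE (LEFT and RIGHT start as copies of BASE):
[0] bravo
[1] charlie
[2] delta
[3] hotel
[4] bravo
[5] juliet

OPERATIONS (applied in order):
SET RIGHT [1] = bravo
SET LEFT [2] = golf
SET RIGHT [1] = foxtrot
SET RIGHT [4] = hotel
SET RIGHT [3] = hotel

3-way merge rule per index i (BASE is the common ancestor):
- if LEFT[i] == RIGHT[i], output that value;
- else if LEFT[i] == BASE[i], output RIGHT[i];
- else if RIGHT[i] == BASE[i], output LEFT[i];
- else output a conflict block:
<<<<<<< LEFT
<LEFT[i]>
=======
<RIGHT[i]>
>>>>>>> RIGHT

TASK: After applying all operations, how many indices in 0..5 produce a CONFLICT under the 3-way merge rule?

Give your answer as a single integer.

Final LEFT:  [bravo, charlie, golf, hotel, bravo, juliet]
Final RIGHT: [bravo, foxtrot, delta, hotel, hotel, juliet]
i=0: L=bravo R=bravo -> agree -> bravo
i=1: L=charlie=BASE, R=foxtrot -> take RIGHT -> foxtrot
i=2: L=golf, R=delta=BASE -> take LEFT -> golf
i=3: L=hotel R=hotel -> agree -> hotel
i=4: L=bravo=BASE, R=hotel -> take RIGHT -> hotel
i=5: L=juliet R=juliet -> agree -> juliet
Conflict count: 0

Answer: 0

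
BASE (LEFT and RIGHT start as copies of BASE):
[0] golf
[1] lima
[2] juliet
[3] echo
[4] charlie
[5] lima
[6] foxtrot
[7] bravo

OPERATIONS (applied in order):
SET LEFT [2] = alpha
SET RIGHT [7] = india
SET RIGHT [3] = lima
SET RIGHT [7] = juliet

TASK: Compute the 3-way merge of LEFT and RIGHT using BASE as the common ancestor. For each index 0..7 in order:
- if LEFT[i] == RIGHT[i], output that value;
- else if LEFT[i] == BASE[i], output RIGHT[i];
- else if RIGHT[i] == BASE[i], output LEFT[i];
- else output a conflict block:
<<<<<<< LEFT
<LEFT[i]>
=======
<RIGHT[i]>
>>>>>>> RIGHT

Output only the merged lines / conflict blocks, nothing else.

Answer: golf
lima
alpha
lima
charlie
lima
foxtrot
juliet

Derivation:
Final LEFT:  [golf, lima, alpha, echo, charlie, lima, foxtrot, bravo]
Final RIGHT: [golf, lima, juliet, lima, charlie, lima, foxtrot, juliet]
i=0: L=golf R=golf -> agree -> golf
i=1: L=lima R=lima -> agree -> lima
i=2: L=alpha, R=juliet=BASE -> take LEFT -> alpha
i=3: L=echo=BASE, R=lima -> take RIGHT -> lima
i=4: L=charlie R=charlie -> agree -> charlie
i=5: L=lima R=lima -> agree -> lima
i=6: L=foxtrot R=foxtrot -> agree -> foxtrot
i=7: L=bravo=BASE, R=juliet -> take RIGHT -> juliet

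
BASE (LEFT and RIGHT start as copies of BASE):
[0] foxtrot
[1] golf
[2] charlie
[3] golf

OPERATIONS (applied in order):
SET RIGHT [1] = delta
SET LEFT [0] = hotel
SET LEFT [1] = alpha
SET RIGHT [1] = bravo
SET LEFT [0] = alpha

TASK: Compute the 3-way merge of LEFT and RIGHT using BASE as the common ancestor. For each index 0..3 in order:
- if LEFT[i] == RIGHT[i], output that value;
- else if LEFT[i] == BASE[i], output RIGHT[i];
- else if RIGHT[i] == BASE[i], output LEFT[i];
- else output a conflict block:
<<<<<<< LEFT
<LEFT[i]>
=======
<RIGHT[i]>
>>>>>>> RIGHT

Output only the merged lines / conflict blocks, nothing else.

Final LEFT:  [alpha, alpha, charlie, golf]
Final RIGHT: [foxtrot, bravo, charlie, golf]
i=0: L=alpha, R=foxtrot=BASE -> take LEFT -> alpha
i=1: BASE=golf L=alpha R=bravo all differ -> CONFLICT
i=2: L=charlie R=charlie -> agree -> charlie
i=3: L=golf R=golf -> agree -> golf

Answer: alpha
<<<<<<< LEFT
alpha
=======
bravo
>>>>>>> RIGHT
charlie
golf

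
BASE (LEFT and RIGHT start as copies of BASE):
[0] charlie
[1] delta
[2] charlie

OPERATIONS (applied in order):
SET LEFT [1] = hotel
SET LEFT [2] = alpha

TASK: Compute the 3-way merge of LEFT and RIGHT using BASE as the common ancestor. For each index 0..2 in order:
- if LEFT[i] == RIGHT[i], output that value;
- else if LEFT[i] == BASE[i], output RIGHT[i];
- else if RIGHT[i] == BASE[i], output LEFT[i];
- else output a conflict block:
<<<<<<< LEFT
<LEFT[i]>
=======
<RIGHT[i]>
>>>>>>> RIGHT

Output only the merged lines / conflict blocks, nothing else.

Answer: charlie
hotel
alpha

Derivation:
Final LEFT:  [charlie, hotel, alpha]
Final RIGHT: [charlie, delta, charlie]
i=0: L=charlie R=charlie -> agree -> charlie
i=1: L=hotel, R=delta=BASE -> take LEFT -> hotel
i=2: L=alpha, R=charlie=BASE -> take LEFT -> alpha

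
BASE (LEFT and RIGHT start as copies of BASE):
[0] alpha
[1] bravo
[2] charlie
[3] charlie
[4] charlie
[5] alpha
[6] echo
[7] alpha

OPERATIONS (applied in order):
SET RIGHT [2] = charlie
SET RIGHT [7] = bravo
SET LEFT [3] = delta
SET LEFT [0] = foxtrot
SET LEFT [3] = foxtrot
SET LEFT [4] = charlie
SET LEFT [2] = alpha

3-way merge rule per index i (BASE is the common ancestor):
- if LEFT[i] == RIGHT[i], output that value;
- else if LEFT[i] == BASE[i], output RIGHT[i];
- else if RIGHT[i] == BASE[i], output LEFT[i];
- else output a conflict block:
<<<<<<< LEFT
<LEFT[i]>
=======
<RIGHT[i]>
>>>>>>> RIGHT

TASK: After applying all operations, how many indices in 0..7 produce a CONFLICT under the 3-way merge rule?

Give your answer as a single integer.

Answer: 0

Derivation:
Final LEFT:  [foxtrot, bravo, alpha, foxtrot, charlie, alpha, echo, alpha]
Final RIGHT: [alpha, bravo, charlie, charlie, charlie, alpha, echo, bravo]
i=0: L=foxtrot, R=alpha=BASE -> take LEFT -> foxtrot
i=1: L=bravo R=bravo -> agree -> bravo
i=2: L=alpha, R=charlie=BASE -> take LEFT -> alpha
i=3: L=foxtrot, R=charlie=BASE -> take LEFT -> foxtrot
i=4: L=charlie R=charlie -> agree -> charlie
i=5: L=alpha R=alpha -> agree -> alpha
i=6: L=echo R=echo -> agree -> echo
i=7: L=alpha=BASE, R=bravo -> take RIGHT -> bravo
Conflict count: 0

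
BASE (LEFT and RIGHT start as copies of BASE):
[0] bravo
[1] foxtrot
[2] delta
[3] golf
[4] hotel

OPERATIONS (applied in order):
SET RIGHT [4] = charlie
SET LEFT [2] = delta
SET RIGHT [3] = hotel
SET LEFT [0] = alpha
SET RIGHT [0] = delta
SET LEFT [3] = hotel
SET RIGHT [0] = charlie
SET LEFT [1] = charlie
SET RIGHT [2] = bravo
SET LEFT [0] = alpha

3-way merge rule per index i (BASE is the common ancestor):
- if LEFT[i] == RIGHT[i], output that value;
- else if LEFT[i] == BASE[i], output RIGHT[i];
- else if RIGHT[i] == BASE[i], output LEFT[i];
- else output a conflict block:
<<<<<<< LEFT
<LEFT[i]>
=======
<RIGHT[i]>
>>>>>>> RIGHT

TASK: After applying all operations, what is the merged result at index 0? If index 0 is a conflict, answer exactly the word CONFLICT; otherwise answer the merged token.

Answer: CONFLICT

Derivation:
Final LEFT:  [alpha, charlie, delta, hotel, hotel]
Final RIGHT: [charlie, foxtrot, bravo, hotel, charlie]
i=0: BASE=bravo L=alpha R=charlie all differ -> CONFLICT
i=1: L=charlie, R=foxtrot=BASE -> take LEFT -> charlie
i=2: L=delta=BASE, R=bravo -> take RIGHT -> bravo
i=3: L=hotel R=hotel -> agree -> hotel
i=4: L=hotel=BASE, R=charlie -> take RIGHT -> charlie
Index 0 -> CONFLICT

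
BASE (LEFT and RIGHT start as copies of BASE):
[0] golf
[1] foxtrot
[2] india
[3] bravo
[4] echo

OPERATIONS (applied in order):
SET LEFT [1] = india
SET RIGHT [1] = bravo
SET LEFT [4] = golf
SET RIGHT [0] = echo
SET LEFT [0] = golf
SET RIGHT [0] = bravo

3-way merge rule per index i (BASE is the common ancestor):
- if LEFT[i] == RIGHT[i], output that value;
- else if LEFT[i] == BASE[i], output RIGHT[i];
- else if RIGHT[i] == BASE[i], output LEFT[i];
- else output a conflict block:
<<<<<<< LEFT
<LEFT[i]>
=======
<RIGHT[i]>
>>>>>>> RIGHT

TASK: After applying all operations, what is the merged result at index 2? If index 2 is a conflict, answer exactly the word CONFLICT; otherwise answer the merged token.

Answer: india

Derivation:
Final LEFT:  [golf, india, india, bravo, golf]
Final RIGHT: [bravo, bravo, india, bravo, echo]
i=0: L=golf=BASE, R=bravo -> take RIGHT -> bravo
i=1: BASE=foxtrot L=india R=bravo all differ -> CONFLICT
i=2: L=india R=india -> agree -> india
i=3: L=bravo R=bravo -> agree -> bravo
i=4: L=golf, R=echo=BASE -> take LEFT -> golf
Index 2 -> india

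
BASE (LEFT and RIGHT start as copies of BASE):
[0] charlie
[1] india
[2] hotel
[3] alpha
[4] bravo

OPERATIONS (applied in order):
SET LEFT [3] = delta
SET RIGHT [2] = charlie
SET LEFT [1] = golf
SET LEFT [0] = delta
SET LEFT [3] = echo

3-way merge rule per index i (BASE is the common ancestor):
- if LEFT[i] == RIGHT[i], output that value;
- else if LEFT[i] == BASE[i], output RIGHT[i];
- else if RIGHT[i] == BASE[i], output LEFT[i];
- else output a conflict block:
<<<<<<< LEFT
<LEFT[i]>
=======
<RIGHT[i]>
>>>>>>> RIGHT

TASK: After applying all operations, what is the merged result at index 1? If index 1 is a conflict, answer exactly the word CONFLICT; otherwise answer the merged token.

Final LEFT:  [delta, golf, hotel, echo, bravo]
Final RIGHT: [charlie, india, charlie, alpha, bravo]
i=0: L=delta, R=charlie=BASE -> take LEFT -> delta
i=1: L=golf, R=india=BASE -> take LEFT -> golf
i=2: L=hotel=BASE, R=charlie -> take RIGHT -> charlie
i=3: L=echo, R=alpha=BASE -> take LEFT -> echo
i=4: L=bravo R=bravo -> agree -> bravo
Index 1 -> golf

Answer: golf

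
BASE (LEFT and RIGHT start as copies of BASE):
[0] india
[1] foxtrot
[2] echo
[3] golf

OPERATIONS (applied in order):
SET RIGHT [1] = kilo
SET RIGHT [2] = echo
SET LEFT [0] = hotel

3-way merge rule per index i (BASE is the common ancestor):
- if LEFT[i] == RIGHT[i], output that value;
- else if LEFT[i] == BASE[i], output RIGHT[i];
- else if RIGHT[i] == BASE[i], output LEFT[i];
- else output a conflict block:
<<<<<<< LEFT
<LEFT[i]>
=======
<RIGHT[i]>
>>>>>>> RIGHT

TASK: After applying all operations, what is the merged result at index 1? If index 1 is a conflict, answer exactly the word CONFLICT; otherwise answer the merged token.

Final LEFT:  [hotel, foxtrot, echo, golf]
Final RIGHT: [india, kilo, echo, golf]
i=0: L=hotel, R=india=BASE -> take LEFT -> hotel
i=1: L=foxtrot=BASE, R=kilo -> take RIGHT -> kilo
i=2: L=echo R=echo -> agree -> echo
i=3: L=golf R=golf -> agree -> golf
Index 1 -> kilo

Answer: kilo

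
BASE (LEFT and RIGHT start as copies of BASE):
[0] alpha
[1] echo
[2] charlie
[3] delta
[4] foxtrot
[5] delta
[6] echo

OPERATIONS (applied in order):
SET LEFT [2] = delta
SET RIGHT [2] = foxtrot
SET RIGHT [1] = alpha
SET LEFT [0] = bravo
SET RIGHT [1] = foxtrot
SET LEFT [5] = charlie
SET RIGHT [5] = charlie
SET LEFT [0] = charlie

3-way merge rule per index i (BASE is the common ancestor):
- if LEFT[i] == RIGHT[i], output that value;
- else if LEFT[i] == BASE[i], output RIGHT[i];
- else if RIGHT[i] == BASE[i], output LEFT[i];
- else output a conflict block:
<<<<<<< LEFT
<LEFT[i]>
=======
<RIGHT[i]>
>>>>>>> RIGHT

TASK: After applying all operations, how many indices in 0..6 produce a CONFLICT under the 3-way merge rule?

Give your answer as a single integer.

Final LEFT:  [charlie, echo, delta, delta, foxtrot, charlie, echo]
Final RIGHT: [alpha, foxtrot, foxtrot, delta, foxtrot, charlie, echo]
i=0: L=charlie, R=alpha=BASE -> take LEFT -> charlie
i=1: L=echo=BASE, R=foxtrot -> take RIGHT -> foxtrot
i=2: BASE=charlie L=delta R=foxtrot all differ -> CONFLICT
i=3: L=delta R=delta -> agree -> delta
i=4: L=foxtrot R=foxtrot -> agree -> foxtrot
i=5: L=charlie R=charlie -> agree -> charlie
i=6: L=echo R=echo -> agree -> echo
Conflict count: 1

Answer: 1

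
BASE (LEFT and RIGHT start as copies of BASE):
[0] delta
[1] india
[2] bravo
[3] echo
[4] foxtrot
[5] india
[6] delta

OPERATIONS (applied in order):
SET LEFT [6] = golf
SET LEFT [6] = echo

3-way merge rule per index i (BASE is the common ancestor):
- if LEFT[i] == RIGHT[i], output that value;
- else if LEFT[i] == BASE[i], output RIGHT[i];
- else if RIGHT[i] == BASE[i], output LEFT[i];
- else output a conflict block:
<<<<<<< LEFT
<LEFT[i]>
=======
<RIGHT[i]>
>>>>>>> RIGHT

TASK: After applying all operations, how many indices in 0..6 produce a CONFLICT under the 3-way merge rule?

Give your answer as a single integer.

Answer: 0

Derivation:
Final LEFT:  [delta, india, bravo, echo, foxtrot, india, echo]
Final RIGHT: [delta, india, bravo, echo, foxtrot, india, delta]
i=0: L=delta R=delta -> agree -> delta
i=1: L=india R=india -> agree -> india
i=2: L=bravo R=bravo -> agree -> bravo
i=3: L=echo R=echo -> agree -> echo
i=4: L=foxtrot R=foxtrot -> agree -> foxtrot
i=5: L=india R=india -> agree -> india
i=6: L=echo, R=delta=BASE -> take LEFT -> echo
Conflict count: 0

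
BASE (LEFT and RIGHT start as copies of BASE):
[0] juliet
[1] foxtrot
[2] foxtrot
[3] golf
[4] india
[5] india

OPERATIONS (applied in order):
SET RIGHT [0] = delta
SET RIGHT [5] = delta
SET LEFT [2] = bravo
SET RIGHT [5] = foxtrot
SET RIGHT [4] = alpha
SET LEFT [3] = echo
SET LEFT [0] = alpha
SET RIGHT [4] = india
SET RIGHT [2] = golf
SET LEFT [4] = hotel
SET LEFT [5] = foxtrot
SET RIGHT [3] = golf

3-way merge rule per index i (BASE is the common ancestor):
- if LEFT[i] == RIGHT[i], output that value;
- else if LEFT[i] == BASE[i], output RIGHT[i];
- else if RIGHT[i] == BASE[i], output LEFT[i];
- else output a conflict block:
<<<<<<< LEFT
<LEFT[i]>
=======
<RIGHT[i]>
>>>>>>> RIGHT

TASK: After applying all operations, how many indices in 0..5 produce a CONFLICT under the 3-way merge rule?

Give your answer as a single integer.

Answer: 2

Derivation:
Final LEFT:  [alpha, foxtrot, bravo, echo, hotel, foxtrot]
Final RIGHT: [delta, foxtrot, golf, golf, india, foxtrot]
i=0: BASE=juliet L=alpha R=delta all differ -> CONFLICT
i=1: L=foxtrot R=foxtrot -> agree -> foxtrot
i=2: BASE=foxtrot L=bravo R=golf all differ -> CONFLICT
i=3: L=echo, R=golf=BASE -> take LEFT -> echo
i=4: L=hotel, R=india=BASE -> take LEFT -> hotel
i=5: L=foxtrot R=foxtrot -> agree -> foxtrot
Conflict count: 2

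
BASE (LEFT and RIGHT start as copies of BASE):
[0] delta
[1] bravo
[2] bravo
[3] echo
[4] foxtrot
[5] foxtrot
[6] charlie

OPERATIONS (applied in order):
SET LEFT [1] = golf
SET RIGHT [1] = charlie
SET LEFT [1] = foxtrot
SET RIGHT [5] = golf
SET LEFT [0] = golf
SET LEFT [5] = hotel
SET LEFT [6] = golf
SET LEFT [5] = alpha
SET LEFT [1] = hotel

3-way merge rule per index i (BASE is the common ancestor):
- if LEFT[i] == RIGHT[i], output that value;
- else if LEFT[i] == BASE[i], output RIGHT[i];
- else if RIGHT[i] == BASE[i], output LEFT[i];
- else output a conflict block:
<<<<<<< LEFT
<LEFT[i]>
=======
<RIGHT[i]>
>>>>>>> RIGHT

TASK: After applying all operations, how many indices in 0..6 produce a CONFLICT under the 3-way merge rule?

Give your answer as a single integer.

Answer: 2

Derivation:
Final LEFT:  [golf, hotel, bravo, echo, foxtrot, alpha, golf]
Final RIGHT: [delta, charlie, bravo, echo, foxtrot, golf, charlie]
i=0: L=golf, R=delta=BASE -> take LEFT -> golf
i=1: BASE=bravo L=hotel R=charlie all differ -> CONFLICT
i=2: L=bravo R=bravo -> agree -> bravo
i=3: L=echo R=echo -> agree -> echo
i=4: L=foxtrot R=foxtrot -> agree -> foxtrot
i=5: BASE=foxtrot L=alpha R=golf all differ -> CONFLICT
i=6: L=golf, R=charlie=BASE -> take LEFT -> golf
Conflict count: 2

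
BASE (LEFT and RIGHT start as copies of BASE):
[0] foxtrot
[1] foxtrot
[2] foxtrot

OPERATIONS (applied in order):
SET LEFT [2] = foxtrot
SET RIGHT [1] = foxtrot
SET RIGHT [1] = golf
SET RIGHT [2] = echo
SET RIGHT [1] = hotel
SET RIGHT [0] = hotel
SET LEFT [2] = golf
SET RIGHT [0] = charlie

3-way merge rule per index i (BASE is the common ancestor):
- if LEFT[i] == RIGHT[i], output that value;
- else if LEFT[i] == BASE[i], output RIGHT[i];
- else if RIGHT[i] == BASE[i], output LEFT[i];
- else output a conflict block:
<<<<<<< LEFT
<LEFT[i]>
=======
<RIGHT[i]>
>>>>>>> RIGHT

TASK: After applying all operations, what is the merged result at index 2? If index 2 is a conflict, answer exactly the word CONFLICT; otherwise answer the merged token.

Final LEFT:  [foxtrot, foxtrot, golf]
Final RIGHT: [charlie, hotel, echo]
i=0: L=foxtrot=BASE, R=charlie -> take RIGHT -> charlie
i=1: L=foxtrot=BASE, R=hotel -> take RIGHT -> hotel
i=2: BASE=foxtrot L=golf R=echo all differ -> CONFLICT
Index 2 -> CONFLICT

Answer: CONFLICT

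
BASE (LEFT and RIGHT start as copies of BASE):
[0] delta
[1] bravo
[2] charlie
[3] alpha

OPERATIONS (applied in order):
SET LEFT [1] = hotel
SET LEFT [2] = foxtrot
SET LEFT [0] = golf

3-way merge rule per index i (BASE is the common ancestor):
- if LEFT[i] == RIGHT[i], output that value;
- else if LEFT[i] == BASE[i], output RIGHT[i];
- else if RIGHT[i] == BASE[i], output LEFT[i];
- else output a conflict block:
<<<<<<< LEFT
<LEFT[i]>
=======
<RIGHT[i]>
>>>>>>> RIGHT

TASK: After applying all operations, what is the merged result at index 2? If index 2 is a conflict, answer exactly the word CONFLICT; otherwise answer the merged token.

Answer: foxtrot

Derivation:
Final LEFT:  [golf, hotel, foxtrot, alpha]
Final RIGHT: [delta, bravo, charlie, alpha]
i=0: L=golf, R=delta=BASE -> take LEFT -> golf
i=1: L=hotel, R=bravo=BASE -> take LEFT -> hotel
i=2: L=foxtrot, R=charlie=BASE -> take LEFT -> foxtrot
i=3: L=alpha R=alpha -> agree -> alpha
Index 2 -> foxtrot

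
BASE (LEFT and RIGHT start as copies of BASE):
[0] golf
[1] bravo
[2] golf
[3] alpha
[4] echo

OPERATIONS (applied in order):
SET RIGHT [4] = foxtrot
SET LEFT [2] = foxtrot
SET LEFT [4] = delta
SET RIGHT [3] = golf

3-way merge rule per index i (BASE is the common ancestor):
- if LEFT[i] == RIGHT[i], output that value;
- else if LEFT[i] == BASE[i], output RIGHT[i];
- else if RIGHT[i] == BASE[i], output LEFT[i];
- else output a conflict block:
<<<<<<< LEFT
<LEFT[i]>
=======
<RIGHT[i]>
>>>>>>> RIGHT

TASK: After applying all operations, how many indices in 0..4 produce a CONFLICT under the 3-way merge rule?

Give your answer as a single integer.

Answer: 1

Derivation:
Final LEFT:  [golf, bravo, foxtrot, alpha, delta]
Final RIGHT: [golf, bravo, golf, golf, foxtrot]
i=0: L=golf R=golf -> agree -> golf
i=1: L=bravo R=bravo -> agree -> bravo
i=2: L=foxtrot, R=golf=BASE -> take LEFT -> foxtrot
i=3: L=alpha=BASE, R=golf -> take RIGHT -> golf
i=4: BASE=echo L=delta R=foxtrot all differ -> CONFLICT
Conflict count: 1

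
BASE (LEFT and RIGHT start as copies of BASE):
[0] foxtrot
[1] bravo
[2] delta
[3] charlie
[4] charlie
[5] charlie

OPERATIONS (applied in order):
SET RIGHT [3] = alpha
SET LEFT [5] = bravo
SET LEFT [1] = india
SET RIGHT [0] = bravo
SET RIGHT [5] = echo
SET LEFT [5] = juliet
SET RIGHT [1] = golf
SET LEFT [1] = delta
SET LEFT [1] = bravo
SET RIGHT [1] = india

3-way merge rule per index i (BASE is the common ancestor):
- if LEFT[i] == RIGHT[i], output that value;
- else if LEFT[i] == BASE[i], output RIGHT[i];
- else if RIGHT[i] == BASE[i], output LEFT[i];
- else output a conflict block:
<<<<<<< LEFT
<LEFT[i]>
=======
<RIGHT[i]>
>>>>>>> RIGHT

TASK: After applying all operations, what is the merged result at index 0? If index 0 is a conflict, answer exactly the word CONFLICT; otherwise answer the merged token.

Answer: bravo

Derivation:
Final LEFT:  [foxtrot, bravo, delta, charlie, charlie, juliet]
Final RIGHT: [bravo, india, delta, alpha, charlie, echo]
i=0: L=foxtrot=BASE, R=bravo -> take RIGHT -> bravo
i=1: L=bravo=BASE, R=india -> take RIGHT -> india
i=2: L=delta R=delta -> agree -> delta
i=3: L=charlie=BASE, R=alpha -> take RIGHT -> alpha
i=4: L=charlie R=charlie -> agree -> charlie
i=5: BASE=charlie L=juliet R=echo all differ -> CONFLICT
Index 0 -> bravo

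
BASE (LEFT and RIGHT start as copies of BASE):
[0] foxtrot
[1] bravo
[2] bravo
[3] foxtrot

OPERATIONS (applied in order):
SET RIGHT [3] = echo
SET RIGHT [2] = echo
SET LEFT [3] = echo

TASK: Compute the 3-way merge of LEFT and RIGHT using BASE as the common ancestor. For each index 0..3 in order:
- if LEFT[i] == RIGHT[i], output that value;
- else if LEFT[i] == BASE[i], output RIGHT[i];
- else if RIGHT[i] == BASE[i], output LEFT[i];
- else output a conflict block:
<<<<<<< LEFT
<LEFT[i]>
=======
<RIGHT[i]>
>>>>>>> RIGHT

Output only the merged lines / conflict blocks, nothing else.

Answer: foxtrot
bravo
echo
echo

Derivation:
Final LEFT:  [foxtrot, bravo, bravo, echo]
Final RIGHT: [foxtrot, bravo, echo, echo]
i=0: L=foxtrot R=foxtrot -> agree -> foxtrot
i=1: L=bravo R=bravo -> agree -> bravo
i=2: L=bravo=BASE, R=echo -> take RIGHT -> echo
i=3: L=echo R=echo -> agree -> echo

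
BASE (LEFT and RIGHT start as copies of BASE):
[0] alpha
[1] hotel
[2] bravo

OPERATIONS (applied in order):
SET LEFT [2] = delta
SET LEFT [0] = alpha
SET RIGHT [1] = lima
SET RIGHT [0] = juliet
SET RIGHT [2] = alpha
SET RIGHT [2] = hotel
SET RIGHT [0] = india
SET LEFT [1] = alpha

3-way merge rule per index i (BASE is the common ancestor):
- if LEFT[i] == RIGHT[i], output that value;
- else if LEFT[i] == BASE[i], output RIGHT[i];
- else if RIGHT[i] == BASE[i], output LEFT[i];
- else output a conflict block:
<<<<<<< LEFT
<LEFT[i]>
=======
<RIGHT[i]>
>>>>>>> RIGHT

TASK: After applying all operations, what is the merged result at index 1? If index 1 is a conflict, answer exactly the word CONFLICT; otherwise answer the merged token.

Final LEFT:  [alpha, alpha, delta]
Final RIGHT: [india, lima, hotel]
i=0: L=alpha=BASE, R=india -> take RIGHT -> india
i=1: BASE=hotel L=alpha R=lima all differ -> CONFLICT
i=2: BASE=bravo L=delta R=hotel all differ -> CONFLICT
Index 1 -> CONFLICT

Answer: CONFLICT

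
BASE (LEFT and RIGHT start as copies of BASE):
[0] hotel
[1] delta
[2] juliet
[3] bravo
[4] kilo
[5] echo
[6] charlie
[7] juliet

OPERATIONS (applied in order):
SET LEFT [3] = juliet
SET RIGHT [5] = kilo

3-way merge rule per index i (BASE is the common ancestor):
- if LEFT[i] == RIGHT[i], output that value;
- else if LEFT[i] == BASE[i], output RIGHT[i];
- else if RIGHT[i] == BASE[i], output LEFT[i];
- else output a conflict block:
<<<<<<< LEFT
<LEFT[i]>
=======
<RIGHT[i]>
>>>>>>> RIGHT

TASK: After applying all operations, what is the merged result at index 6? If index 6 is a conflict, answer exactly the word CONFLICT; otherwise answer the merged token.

Final LEFT:  [hotel, delta, juliet, juliet, kilo, echo, charlie, juliet]
Final RIGHT: [hotel, delta, juliet, bravo, kilo, kilo, charlie, juliet]
i=0: L=hotel R=hotel -> agree -> hotel
i=1: L=delta R=delta -> agree -> delta
i=2: L=juliet R=juliet -> agree -> juliet
i=3: L=juliet, R=bravo=BASE -> take LEFT -> juliet
i=4: L=kilo R=kilo -> agree -> kilo
i=5: L=echo=BASE, R=kilo -> take RIGHT -> kilo
i=6: L=charlie R=charlie -> agree -> charlie
i=7: L=juliet R=juliet -> agree -> juliet
Index 6 -> charlie

Answer: charlie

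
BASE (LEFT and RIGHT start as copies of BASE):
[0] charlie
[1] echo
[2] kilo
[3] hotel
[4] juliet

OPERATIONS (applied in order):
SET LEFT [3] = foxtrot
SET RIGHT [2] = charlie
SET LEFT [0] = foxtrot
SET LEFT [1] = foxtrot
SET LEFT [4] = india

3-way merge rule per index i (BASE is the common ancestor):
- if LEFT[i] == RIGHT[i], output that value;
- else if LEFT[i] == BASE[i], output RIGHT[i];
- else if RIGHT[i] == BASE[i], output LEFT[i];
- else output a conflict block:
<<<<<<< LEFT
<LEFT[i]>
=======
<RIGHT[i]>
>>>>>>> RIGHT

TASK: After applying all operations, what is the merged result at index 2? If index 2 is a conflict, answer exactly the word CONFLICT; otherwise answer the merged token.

Answer: charlie

Derivation:
Final LEFT:  [foxtrot, foxtrot, kilo, foxtrot, india]
Final RIGHT: [charlie, echo, charlie, hotel, juliet]
i=0: L=foxtrot, R=charlie=BASE -> take LEFT -> foxtrot
i=1: L=foxtrot, R=echo=BASE -> take LEFT -> foxtrot
i=2: L=kilo=BASE, R=charlie -> take RIGHT -> charlie
i=3: L=foxtrot, R=hotel=BASE -> take LEFT -> foxtrot
i=4: L=india, R=juliet=BASE -> take LEFT -> india
Index 2 -> charlie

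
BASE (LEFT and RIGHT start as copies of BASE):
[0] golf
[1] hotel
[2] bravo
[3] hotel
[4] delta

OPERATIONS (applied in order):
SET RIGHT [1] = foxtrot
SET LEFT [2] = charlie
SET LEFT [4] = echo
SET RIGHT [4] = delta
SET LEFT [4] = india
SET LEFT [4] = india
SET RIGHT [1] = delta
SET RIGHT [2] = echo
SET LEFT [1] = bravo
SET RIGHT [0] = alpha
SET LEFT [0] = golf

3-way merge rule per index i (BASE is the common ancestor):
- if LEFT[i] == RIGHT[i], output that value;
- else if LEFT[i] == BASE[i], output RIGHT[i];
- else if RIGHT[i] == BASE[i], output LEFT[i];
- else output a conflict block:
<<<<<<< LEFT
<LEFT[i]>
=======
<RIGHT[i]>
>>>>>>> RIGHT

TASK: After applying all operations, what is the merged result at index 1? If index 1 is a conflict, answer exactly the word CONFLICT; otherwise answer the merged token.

Answer: CONFLICT

Derivation:
Final LEFT:  [golf, bravo, charlie, hotel, india]
Final RIGHT: [alpha, delta, echo, hotel, delta]
i=0: L=golf=BASE, R=alpha -> take RIGHT -> alpha
i=1: BASE=hotel L=bravo R=delta all differ -> CONFLICT
i=2: BASE=bravo L=charlie R=echo all differ -> CONFLICT
i=3: L=hotel R=hotel -> agree -> hotel
i=4: L=india, R=delta=BASE -> take LEFT -> india
Index 1 -> CONFLICT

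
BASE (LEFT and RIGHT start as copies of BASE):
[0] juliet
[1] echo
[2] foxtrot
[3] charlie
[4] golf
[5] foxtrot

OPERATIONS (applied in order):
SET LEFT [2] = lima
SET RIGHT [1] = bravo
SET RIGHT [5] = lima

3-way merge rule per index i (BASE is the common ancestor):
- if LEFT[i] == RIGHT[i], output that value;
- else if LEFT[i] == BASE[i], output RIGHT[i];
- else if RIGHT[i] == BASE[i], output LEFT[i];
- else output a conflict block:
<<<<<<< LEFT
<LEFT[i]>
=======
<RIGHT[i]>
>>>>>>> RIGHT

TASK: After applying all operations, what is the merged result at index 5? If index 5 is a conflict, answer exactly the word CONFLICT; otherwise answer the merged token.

Final LEFT:  [juliet, echo, lima, charlie, golf, foxtrot]
Final RIGHT: [juliet, bravo, foxtrot, charlie, golf, lima]
i=0: L=juliet R=juliet -> agree -> juliet
i=1: L=echo=BASE, R=bravo -> take RIGHT -> bravo
i=2: L=lima, R=foxtrot=BASE -> take LEFT -> lima
i=3: L=charlie R=charlie -> agree -> charlie
i=4: L=golf R=golf -> agree -> golf
i=5: L=foxtrot=BASE, R=lima -> take RIGHT -> lima
Index 5 -> lima

Answer: lima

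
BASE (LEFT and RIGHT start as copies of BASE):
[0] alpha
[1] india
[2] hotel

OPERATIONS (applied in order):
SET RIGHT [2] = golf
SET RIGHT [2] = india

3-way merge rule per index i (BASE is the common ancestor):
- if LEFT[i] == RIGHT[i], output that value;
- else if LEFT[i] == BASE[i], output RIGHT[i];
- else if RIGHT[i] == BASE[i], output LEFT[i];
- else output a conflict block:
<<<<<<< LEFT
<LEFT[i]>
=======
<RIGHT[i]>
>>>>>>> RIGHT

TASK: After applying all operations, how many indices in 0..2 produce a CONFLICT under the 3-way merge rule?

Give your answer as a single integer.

Answer: 0

Derivation:
Final LEFT:  [alpha, india, hotel]
Final RIGHT: [alpha, india, india]
i=0: L=alpha R=alpha -> agree -> alpha
i=1: L=india R=india -> agree -> india
i=2: L=hotel=BASE, R=india -> take RIGHT -> india
Conflict count: 0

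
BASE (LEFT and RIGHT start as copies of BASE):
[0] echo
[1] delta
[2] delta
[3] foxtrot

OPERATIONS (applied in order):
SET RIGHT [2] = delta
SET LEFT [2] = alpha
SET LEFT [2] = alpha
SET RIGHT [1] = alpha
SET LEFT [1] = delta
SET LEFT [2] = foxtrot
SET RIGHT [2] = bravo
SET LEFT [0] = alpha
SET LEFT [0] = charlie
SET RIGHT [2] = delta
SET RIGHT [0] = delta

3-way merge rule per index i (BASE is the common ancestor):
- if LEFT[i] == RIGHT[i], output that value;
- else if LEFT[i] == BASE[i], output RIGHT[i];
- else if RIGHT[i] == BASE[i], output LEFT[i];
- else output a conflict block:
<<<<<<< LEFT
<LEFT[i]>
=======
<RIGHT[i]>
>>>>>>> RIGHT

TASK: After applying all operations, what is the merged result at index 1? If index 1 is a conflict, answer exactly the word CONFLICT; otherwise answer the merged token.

Answer: alpha

Derivation:
Final LEFT:  [charlie, delta, foxtrot, foxtrot]
Final RIGHT: [delta, alpha, delta, foxtrot]
i=0: BASE=echo L=charlie R=delta all differ -> CONFLICT
i=1: L=delta=BASE, R=alpha -> take RIGHT -> alpha
i=2: L=foxtrot, R=delta=BASE -> take LEFT -> foxtrot
i=3: L=foxtrot R=foxtrot -> agree -> foxtrot
Index 1 -> alpha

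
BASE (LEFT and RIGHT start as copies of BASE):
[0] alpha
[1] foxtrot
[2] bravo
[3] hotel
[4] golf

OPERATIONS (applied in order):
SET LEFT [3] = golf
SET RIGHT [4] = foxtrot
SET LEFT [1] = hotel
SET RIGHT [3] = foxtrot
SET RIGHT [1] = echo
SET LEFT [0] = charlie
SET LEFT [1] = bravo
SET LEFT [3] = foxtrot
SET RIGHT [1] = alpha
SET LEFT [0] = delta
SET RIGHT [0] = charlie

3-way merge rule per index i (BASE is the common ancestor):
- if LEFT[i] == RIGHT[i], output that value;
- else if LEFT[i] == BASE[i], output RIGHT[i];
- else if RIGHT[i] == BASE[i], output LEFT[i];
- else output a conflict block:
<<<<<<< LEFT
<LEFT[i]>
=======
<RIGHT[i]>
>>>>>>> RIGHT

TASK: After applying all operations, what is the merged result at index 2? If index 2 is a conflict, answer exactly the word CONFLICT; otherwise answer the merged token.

Answer: bravo

Derivation:
Final LEFT:  [delta, bravo, bravo, foxtrot, golf]
Final RIGHT: [charlie, alpha, bravo, foxtrot, foxtrot]
i=0: BASE=alpha L=delta R=charlie all differ -> CONFLICT
i=1: BASE=foxtrot L=bravo R=alpha all differ -> CONFLICT
i=2: L=bravo R=bravo -> agree -> bravo
i=3: L=foxtrot R=foxtrot -> agree -> foxtrot
i=4: L=golf=BASE, R=foxtrot -> take RIGHT -> foxtrot
Index 2 -> bravo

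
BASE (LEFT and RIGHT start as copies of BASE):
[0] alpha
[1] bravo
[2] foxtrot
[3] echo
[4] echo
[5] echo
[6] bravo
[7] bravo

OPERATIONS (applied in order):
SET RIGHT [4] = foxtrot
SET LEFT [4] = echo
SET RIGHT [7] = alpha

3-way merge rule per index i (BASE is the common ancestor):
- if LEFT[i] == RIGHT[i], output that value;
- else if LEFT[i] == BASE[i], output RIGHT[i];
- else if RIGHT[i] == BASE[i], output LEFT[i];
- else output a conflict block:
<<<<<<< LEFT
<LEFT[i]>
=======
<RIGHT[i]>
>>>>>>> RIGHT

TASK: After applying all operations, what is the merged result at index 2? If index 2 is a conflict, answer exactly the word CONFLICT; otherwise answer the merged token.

Answer: foxtrot

Derivation:
Final LEFT:  [alpha, bravo, foxtrot, echo, echo, echo, bravo, bravo]
Final RIGHT: [alpha, bravo, foxtrot, echo, foxtrot, echo, bravo, alpha]
i=0: L=alpha R=alpha -> agree -> alpha
i=1: L=bravo R=bravo -> agree -> bravo
i=2: L=foxtrot R=foxtrot -> agree -> foxtrot
i=3: L=echo R=echo -> agree -> echo
i=4: L=echo=BASE, R=foxtrot -> take RIGHT -> foxtrot
i=5: L=echo R=echo -> agree -> echo
i=6: L=bravo R=bravo -> agree -> bravo
i=7: L=bravo=BASE, R=alpha -> take RIGHT -> alpha
Index 2 -> foxtrot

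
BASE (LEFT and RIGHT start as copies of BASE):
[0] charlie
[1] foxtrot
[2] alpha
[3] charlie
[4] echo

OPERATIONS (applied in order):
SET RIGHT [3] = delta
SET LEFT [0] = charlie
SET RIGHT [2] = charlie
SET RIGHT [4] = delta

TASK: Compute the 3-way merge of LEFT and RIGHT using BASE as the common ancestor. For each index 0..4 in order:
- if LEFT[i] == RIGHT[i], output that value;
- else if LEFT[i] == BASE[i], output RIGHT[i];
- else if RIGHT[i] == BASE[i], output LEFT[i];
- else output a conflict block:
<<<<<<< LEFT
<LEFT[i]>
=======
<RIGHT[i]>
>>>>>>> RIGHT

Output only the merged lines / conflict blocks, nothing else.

Answer: charlie
foxtrot
charlie
delta
delta

Derivation:
Final LEFT:  [charlie, foxtrot, alpha, charlie, echo]
Final RIGHT: [charlie, foxtrot, charlie, delta, delta]
i=0: L=charlie R=charlie -> agree -> charlie
i=1: L=foxtrot R=foxtrot -> agree -> foxtrot
i=2: L=alpha=BASE, R=charlie -> take RIGHT -> charlie
i=3: L=charlie=BASE, R=delta -> take RIGHT -> delta
i=4: L=echo=BASE, R=delta -> take RIGHT -> delta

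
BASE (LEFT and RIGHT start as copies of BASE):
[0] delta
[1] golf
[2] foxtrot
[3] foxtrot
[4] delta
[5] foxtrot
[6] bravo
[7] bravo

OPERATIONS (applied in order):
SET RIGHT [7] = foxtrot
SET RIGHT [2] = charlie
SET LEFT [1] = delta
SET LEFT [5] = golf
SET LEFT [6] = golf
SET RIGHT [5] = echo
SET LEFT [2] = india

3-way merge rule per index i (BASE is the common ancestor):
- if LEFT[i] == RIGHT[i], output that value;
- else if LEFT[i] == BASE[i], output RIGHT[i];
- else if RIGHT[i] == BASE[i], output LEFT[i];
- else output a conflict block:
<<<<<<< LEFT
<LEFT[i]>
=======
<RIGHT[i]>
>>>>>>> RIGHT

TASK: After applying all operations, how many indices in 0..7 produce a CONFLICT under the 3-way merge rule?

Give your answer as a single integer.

Answer: 2

Derivation:
Final LEFT:  [delta, delta, india, foxtrot, delta, golf, golf, bravo]
Final RIGHT: [delta, golf, charlie, foxtrot, delta, echo, bravo, foxtrot]
i=0: L=delta R=delta -> agree -> delta
i=1: L=delta, R=golf=BASE -> take LEFT -> delta
i=2: BASE=foxtrot L=india R=charlie all differ -> CONFLICT
i=3: L=foxtrot R=foxtrot -> agree -> foxtrot
i=4: L=delta R=delta -> agree -> delta
i=5: BASE=foxtrot L=golf R=echo all differ -> CONFLICT
i=6: L=golf, R=bravo=BASE -> take LEFT -> golf
i=7: L=bravo=BASE, R=foxtrot -> take RIGHT -> foxtrot
Conflict count: 2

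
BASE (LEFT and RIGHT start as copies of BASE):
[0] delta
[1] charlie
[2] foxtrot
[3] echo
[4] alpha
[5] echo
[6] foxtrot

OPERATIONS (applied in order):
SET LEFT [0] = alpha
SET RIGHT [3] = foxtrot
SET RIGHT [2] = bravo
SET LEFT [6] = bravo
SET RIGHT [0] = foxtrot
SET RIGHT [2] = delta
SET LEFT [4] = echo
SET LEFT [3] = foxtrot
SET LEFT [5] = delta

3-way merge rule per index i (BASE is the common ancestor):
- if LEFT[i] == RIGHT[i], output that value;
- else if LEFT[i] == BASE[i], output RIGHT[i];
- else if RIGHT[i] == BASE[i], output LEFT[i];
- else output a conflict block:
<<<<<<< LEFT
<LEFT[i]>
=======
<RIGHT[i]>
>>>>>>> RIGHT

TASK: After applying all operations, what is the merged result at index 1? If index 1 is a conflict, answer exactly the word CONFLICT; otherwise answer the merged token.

Answer: charlie

Derivation:
Final LEFT:  [alpha, charlie, foxtrot, foxtrot, echo, delta, bravo]
Final RIGHT: [foxtrot, charlie, delta, foxtrot, alpha, echo, foxtrot]
i=0: BASE=delta L=alpha R=foxtrot all differ -> CONFLICT
i=1: L=charlie R=charlie -> agree -> charlie
i=2: L=foxtrot=BASE, R=delta -> take RIGHT -> delta
i=3: L=foxtrot R=foxtrot -> agree -> foxtrot
i=4: L=echo, R=alpha=BASE -> take LEFT -> echo
i=5: L=delta, R=echo=BASE -> take LEFT -> delta
i=6: L=bravo, R=foxtrot=BASE -> take LEFT -> bravo
Index 1 -> charlie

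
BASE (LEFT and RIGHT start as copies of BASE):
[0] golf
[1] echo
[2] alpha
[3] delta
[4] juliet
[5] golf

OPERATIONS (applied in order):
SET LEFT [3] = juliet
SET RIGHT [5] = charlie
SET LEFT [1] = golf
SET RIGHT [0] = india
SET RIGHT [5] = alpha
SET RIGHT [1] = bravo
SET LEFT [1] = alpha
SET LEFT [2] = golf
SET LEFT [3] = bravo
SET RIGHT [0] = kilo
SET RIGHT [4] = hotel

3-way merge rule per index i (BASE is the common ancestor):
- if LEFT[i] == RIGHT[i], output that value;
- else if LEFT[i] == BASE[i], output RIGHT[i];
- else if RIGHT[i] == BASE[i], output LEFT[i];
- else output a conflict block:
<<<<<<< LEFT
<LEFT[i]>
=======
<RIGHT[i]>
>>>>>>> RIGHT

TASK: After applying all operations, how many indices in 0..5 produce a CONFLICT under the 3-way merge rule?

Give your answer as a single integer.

Answer: 1

Derivation:
Final LEFT:  [golf, alpha, golf, bravo, juliet, golf]
Final RIGHT: [kilo, bravo, alpha, delta, hotel, alpha]
i=0: L=golf=BASE, R=kilo -> take RIGHT -> kilo
i=1: BASE=echo L=alpha R=bravo all differ -> CONFLICT
i=2: L=golf, R=alpha=BASE -> take LEFT -> golf
i=3: L=bravo, R=delta=BASE -> take LEFT -> bravo
i=4: L=juliet=BASE, R=hotel -> take RIGHT -> hotel
i=5: L=golf=BASE, R=alpha -> take RIGHT -> alpha
Conflict count: 1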